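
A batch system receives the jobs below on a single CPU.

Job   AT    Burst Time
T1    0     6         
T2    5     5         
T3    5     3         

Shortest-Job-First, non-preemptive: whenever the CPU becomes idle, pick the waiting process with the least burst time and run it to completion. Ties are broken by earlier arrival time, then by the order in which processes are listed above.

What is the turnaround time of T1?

6

Timeline: | T1 0-6 | T3 6-9 | T2 9-14 |
Completion: T1=6  T2=14  T3=9
Turnaround (C−A): T1=6  T2=9  T3=4
Turnaround(T1) = completion − arrival = 6 − 0 = 6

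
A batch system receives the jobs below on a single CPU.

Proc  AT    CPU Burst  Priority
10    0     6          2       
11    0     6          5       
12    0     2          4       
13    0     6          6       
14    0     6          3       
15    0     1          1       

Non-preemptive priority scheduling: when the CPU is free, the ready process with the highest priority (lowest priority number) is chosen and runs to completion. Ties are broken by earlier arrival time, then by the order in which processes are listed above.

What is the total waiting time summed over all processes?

57

Schedule: | 15 0-1 | 10 1-7 | 14 7-13 | 12 13-15 | 11 15-21 | 13 21-27 |
Completion: 10=7  11=21  12=15  13=27  14=13  15=1
Turnaround (C−A): 10=7  11=21  12=15  13=27  14=13  15=1
Waiting = turnaround − burst: 10=1, 11=15, 12=13, 13=21, 14=7, 15=0
Total waiting = 1 + 15 + 13 + 21 + 7 + 0 = 57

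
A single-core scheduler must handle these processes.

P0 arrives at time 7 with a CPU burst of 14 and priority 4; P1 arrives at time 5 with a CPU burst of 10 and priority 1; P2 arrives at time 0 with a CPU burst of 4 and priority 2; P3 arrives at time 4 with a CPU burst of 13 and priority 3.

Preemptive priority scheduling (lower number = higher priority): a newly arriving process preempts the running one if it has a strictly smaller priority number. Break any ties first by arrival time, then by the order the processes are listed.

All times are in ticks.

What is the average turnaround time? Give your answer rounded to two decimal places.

17.75

Timeline: | P2 0-4 | P3 4-5 | P1 5-15 | P3 15-27 | P0 27-41 |
Completion: P0=41  P1=15  P2=4  P3=27
Turnaround times: P0=34, P1=10, P2=4, P3=23
Average turnaround = (34+10+4+23) / 4 = 71/4 = 17.75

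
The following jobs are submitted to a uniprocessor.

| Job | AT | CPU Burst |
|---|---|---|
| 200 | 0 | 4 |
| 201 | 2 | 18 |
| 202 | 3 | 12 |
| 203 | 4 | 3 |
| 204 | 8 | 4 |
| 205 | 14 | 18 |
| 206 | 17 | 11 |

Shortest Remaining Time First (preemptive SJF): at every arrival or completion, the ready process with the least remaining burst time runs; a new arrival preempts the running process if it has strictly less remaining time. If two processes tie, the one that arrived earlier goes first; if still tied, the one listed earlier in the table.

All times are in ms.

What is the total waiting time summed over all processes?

84

Gantt: | 200 0-4 | 203 4-7 | 202 7-8 | 204 8-12 | 202 12-23 | 206 23-34 | 201 34-52 | 205 52-70 |
Completion: 200=4  201=52  202=23  203=7  204=12  205=70  206=34
Turnaround (C−A): 200=4  201=50  202=20  203=3  204=4  205=56  206=17
Waiting = turnaround − burst: 200=0, 201=32, 202=8, 203=0, 204=0, 205=38, 206=6
Total waiting = 0 + 32 + 8 + 0 + 0 + 38 + 6 = 84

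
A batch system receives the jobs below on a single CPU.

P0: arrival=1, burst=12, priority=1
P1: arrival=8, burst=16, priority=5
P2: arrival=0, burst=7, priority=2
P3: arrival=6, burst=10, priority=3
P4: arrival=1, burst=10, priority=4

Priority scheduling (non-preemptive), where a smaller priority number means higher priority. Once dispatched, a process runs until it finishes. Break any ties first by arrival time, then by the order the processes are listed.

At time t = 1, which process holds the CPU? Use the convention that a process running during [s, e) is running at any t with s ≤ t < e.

P2

Gantt: | P2 0-7 | P0 7-19 | P3 19-29 | P4 29-39 | P1 39-55 |
Completion: P0=19  P1=55  P2=7  P3=29  P4=39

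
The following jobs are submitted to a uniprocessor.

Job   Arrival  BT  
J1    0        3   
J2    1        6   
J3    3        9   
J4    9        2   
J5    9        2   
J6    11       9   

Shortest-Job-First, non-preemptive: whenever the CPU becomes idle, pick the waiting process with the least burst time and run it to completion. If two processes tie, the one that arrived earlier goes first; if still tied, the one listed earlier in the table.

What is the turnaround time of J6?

Gantt: | J1 0-3 | J2 3-9 | J4 9-11 | J5 11-13 | J3 13-22 | J6 22-31 |
Completion: J1=3  J2=9  J3=22  J4=11  J5=13  J6=31
Turnaround (C−A): J1=3  J2=8  J3=19  J4=2  J5=4  J6=20
Turnaround(J6) = completion − arrival = 31 − 11 = 20

20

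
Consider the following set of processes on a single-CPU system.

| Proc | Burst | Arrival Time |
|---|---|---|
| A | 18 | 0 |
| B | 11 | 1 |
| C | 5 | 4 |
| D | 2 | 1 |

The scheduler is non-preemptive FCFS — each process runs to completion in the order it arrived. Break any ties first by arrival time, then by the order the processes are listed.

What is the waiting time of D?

Gantt: | A 0-18 | B 18-29 | D 29-31 | C 31-36 |
Completion: A=18  B=29  C=36  D=31
Turnaround (C−A): A=18  B=28  C=32  D=30
Waiting(D) = turnaround − burst = 30 − 2 = 28

28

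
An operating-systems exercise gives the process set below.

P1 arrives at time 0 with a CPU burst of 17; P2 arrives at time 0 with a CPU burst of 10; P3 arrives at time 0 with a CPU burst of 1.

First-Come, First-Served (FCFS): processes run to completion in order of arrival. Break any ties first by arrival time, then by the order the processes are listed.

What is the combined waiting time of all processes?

Schedule: | P1 0-17 | P2 17-27 | P3 27-28 |
Completion: P1=17  P2=27  P3=28
Waiting = turnaround − burst: P1=0, P2=17, P3=27
Total waiting = 0 + 17 + 27 = 44

44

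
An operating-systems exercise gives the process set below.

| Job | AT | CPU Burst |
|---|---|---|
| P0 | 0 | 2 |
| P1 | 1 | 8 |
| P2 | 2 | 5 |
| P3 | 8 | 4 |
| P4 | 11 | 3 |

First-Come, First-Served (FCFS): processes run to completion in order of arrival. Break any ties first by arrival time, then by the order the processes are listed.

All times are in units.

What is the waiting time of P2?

Gantt: | P0 0-2 | P1 2-10 | P2 10-15 | P3 15-19 | P4 19-22 |
Completion: P0=2  P1=10  P2=15  P3=19  P4=22
Waiting(P2) = turnaround − burst = 13 − 5 = 8

8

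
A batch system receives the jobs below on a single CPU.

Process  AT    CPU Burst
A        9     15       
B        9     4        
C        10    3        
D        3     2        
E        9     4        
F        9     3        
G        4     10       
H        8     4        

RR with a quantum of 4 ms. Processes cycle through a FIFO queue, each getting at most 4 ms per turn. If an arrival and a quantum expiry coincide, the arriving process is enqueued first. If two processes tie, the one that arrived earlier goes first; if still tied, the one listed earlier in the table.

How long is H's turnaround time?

5

Timeline: | idle 0-3 | D 3-5 | G 5-9 | H 9-13 | A 13-17 | B 17-21 | E 21-25 | F 25-28 | G 28-32 | C 32-35 | A 35-39 | G 39-41 | A 41-48 |
Completion: A=48  B=21  C=35  D=5  E=25  F=28  G=41  H=13
Turnaround (C−A): A=39  B=12  C=25  D=2  E=16  F=19  G=37  H=5
Turnaround(H) = completion − arrival = 13 − 8 = 5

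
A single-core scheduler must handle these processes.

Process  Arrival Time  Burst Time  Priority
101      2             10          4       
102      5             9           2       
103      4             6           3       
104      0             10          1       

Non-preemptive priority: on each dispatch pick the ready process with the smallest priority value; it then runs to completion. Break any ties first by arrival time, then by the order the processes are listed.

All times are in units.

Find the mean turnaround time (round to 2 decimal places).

19.50

Timeline: | 104 0-10 | 102 10-19 | 103 19-25 | 101 25-35 |
Completion: 101=35  102=19  103=25  104=10
Turnaround (C−A): 101=33  102=14  103=21  104=10
Turnaround times: 101=33, 102=14, 103=21, 104=10
Average turnaround = (33+14+21+10) / 4 = 78/4 = 19.50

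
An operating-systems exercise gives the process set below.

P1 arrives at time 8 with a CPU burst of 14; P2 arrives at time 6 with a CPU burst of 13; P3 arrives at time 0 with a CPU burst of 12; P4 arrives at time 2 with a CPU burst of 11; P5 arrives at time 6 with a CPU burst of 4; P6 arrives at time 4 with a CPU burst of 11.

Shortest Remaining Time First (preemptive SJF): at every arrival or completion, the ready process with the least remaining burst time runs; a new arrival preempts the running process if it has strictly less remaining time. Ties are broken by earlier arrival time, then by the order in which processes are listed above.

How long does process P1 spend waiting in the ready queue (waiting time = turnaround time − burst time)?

43

Timeline: | P3 0-6 | P5 6-10 | P3 10-16 | P4 16-27 | P6 27-38 | P2 38-51 | P1 51-65 |
Completion: P1=65  P2=51  P3=16  P4=27  P5=10  P6=38
Turnaround (C−A): P1=57  P2=45  P3=16  P4=25  P5=4  P6=34
Waiting(P1) = turnaround − burst = 57 − 14 = 43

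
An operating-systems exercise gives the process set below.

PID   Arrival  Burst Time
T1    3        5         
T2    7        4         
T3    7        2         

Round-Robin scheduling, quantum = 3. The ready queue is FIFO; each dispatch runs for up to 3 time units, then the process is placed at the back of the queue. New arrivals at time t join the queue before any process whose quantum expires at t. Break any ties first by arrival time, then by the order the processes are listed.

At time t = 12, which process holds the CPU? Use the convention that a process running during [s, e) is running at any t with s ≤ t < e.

T3

Schedule: | idle 0-3 | T1 3-8 | T2 8-11 | T3 11-13 | T2 13-14 |
Completion: T1=8  T2=14  T3=13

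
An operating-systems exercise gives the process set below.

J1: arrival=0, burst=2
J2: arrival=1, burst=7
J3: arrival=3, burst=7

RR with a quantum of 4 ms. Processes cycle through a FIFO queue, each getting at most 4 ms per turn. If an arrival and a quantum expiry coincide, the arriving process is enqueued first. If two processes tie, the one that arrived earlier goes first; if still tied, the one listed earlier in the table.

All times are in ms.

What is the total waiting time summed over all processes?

11

Timeline: | J1 0-2 | J2 2-6 | J3 6-10 | J2 10-13 | J3 13-16 |
Completion: J1=2  J2=13  J3=16
Waiting = turnaround − burst: J1=0, J2=5, J3=6
Total waiting = 0 + 5 + 6 = 11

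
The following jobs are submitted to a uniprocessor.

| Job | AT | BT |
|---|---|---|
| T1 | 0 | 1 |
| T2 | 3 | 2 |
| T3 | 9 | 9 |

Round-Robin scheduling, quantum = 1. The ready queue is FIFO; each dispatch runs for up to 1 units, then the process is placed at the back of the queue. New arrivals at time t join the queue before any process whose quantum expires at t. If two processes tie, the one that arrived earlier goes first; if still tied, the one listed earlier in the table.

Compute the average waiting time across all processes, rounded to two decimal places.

0.00

Schedule: | T1 0-1 | idle 1-3 | T2 3-5 | idle 5-9 | T3 9-18 |
Completion: T1=1  T2=5  T3=18
Waiting times: T1=0, T2=0, T3=0
Average waiting = (0+0+0) / 3 = 0/3 = 0.00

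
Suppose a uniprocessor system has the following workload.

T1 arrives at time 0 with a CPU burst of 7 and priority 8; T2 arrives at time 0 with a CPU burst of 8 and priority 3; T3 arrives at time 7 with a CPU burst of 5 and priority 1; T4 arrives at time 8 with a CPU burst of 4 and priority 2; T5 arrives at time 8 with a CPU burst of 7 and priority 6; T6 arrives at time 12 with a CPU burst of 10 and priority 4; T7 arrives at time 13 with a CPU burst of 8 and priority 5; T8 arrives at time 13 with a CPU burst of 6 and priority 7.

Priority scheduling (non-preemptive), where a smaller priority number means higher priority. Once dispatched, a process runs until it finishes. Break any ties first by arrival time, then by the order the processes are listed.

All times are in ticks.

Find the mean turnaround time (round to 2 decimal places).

Gantt: | T2 0-8 | T3 8-13 | T4 13-17 | T6 17-27 | T7 27-35 | T5 35-42 | T8 42-48 | T1 48-55 |
Completion: T1=55  T2=8  T3=13  T4=17  T5=42  T6=27  T7=35  T8=48
Turnaround (C−A): T1=55  T2=8  T3=6  T4=9  T5=34  T6=15  T7=22  T8=35
Turnaround times: T1=55, T2=8, T3=6, T4=9, T5=34, T6=15, T7=22, T8=35
Average turnaround = (55+8+6+9+34+15+22+35) / 8 = 184/8 = 23.00

23.00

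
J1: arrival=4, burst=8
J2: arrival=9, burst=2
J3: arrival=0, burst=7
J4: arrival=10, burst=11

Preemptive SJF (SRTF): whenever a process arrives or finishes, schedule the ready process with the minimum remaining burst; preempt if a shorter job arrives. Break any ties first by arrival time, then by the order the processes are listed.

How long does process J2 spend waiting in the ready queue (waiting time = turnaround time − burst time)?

Gantt: | J3 0-7 | J1 7-9 | J2 9-11 | J1 11-17 | J4 17-28 |
Completion: J1=17  J2=11  J3=7  J4=28
Turnaround (C−A): J1=13  J2=2  J3=7  J4=18
Waiting(J2) = turnaround − burst = 2 − 2 = 0

0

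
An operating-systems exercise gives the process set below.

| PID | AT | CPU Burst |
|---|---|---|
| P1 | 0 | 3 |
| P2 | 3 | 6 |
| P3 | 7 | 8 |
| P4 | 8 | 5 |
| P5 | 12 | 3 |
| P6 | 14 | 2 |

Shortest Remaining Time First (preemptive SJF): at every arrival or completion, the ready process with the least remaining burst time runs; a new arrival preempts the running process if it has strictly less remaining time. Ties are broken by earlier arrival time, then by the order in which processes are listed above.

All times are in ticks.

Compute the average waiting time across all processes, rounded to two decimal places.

2.83

Timeline: | P1 0-3 | P2 3-9 | P4 9-14 | P6 14-16 | P5 16-19 | P3 19-27 |
Completion: P1=3  P2=9  P3=27  P4=14  P5=19  P6=16
Waiting times: P1=0, P2=0, P3=12, P4=1, P5=4, P6=0
Average waiting = (0+0+12+1+4+0) / 6 = 17/6 = 2.83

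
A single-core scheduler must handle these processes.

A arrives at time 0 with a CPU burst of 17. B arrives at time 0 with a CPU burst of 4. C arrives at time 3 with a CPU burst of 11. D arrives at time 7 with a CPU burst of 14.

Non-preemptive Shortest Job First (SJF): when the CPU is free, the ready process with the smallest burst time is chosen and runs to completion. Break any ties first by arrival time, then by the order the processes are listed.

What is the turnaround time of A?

46

Schedule: | B 0-4 | C 4-15 | D 15-29 | A 29-46 |
Completion: A=46  B=4  C=15  D=29
Turnaround (C−A): A=46  B=4  C=12  D=22
Turnaround(A) = completion − arrival = 46 − 0 = 46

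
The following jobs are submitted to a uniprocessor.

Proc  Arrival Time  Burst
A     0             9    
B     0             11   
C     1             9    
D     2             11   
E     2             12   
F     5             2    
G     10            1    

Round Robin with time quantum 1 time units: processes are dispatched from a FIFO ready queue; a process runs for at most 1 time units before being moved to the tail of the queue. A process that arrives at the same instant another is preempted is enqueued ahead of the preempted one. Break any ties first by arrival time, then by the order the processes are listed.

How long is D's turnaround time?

51

Schedule: | A 0-1 | B 1-2 | C 2-3 | A 3-4 | D 4-5 | E 5-6 | B 6-7 | C 7-8 | A 8-9 | F 9-10 | D 10-11 | E 11-12 | B 12-13 | C 13-14 | A 14-15 | G 15-16 | F 16-17 | D 17-18 | E 18-19 | B 19-20 | C 20-21 | A 21-22 | D 22-23 | E 23-24 | B 24-25 | C 25-26 | A 26-27 | D 27-28 | E 28-29 | B 29-30 | C 30-31 | A 31-32 | D 32-33 | E 33-34 | B 34-35 | C 35-36 | A 36-37 | D 37-38 | E 38-39 | B 39-40 | C 40-41 | A 41-42 | D 42-43 | E 43-44 | B 44-45 | C 45-46 | D 46-47 | E 47-48 | B 48-49 | D 49-50 | E 50-51 | B 51-52 | D 52-53 | E 53-55 |
Completion: A=42  B=52  C=46  D=53  E=55  F=17  G=16
Turnaround (C−A): A=42  B=52  C=45  D=51  E=53  F=12  G=6
Turnaround(D) = completion − arrival = 53 − 2 = 51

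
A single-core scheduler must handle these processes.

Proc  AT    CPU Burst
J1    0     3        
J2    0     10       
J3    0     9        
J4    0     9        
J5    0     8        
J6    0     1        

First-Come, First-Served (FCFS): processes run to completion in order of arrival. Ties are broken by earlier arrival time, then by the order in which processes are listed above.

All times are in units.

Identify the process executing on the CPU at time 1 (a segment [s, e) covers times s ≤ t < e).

Schedule: | J1 0-3 | J2 3-13 | J3 13-22 | J4 22-31 | J5 31-39 | J6 39-40 |
Completion: J1=3  J2=13  J3=22  J4=31  J5=39  J6=40

J1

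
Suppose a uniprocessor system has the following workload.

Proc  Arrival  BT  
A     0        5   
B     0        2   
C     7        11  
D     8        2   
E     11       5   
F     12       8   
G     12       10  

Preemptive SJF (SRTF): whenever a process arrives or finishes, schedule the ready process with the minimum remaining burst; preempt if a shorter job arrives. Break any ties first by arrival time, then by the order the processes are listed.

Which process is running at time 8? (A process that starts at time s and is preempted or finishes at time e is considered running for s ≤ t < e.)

D

Gantt: | B 0-2 | A 2-7 | C 7-8 | D 8-10 | C 10-11 | E 11-16 | F 16-24 | C 24-33 | G 33-43 |
Completion: A=7  B=2  C=33  D=10  E=16  F=24  G=43
Turnaround (C−A): A=7  B=2  C=26  D=2  E=5  F=12  G=31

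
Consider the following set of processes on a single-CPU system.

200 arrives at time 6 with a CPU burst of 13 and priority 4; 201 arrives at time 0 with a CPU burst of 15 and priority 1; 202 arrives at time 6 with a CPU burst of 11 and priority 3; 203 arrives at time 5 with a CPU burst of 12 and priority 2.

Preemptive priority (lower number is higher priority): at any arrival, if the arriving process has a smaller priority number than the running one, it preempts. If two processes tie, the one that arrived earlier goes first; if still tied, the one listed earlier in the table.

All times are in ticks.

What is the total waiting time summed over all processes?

Schedule: | 201 0-15 | 203 15-27 | 202 27-38 | 200 38-51 |
Completion: 200=51  201=15  202=38  203=27
Turnaround (C−A): 200=45  201=15  202=32  203=22
Waiting = turnaround − burst: 200=32, 201=0, 202=21, 203=10
Total waiting = 32 + 0 + 21 + 10 = 63

63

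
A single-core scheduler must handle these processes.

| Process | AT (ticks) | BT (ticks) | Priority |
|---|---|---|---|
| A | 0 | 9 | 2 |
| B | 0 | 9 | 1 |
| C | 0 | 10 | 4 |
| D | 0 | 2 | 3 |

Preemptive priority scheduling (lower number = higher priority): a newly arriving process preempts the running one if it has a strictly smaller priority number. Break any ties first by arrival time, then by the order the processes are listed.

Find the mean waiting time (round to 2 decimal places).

11.75

Timeline: | B 0-9 | A 9-18 | D 18-20 | C 20-30 |
Completion: A=18  B=9  C=30  D=20
Turnaround (C−A): A=18  B=9  C=30  D=20
Waiting times: A=9, B=0, C=20, D=18
Average waiting = (9+0+20+18) / 4 = 47/4 = 11.75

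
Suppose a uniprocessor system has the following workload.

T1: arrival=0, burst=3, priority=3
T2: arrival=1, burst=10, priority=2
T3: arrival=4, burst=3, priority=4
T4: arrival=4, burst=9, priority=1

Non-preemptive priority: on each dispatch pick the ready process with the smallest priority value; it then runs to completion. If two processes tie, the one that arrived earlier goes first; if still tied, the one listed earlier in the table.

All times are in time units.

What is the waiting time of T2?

Schedule: | T1 0-3 | T2 3-13 | T4 13-22 | T3 22-25 |
Completion: T1=3  T2=13  T3=25  T4=22
Turnaround (C−A): T1=3  T2=12  T3=21  T4=18
Waiting(T2) = turnaround − burst = 12 − 10 = 2

2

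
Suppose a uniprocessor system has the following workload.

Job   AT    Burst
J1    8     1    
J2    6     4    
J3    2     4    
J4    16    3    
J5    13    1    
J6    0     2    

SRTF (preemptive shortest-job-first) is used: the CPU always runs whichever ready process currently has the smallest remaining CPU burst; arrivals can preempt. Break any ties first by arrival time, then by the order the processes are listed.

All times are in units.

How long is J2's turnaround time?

5

Timeline: | J6 0-2 | J3 2-6 | J2 6-8 | J1 8-9 | J2 9-11 | idle 11-13 | J5 13-14 | idle 14-16 | J4 16-19 |
Completion: J1=9  J2=11  J3=6  J4=19  J5=14  J6=2
Turnaround(J2) = completion − arrival = 11 − 6 = 5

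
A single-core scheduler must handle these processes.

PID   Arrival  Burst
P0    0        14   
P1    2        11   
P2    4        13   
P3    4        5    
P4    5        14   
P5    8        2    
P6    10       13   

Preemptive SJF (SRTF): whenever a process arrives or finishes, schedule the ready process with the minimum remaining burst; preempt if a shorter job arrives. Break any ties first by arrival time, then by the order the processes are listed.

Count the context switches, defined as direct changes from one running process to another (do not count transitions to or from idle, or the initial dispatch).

8

Timeline: | P0 0-2 | P1 2-4 | P3 4-9 | P5 9-11 | P1 11-20 | P0 20-32 | P2 32-45 | P6 45-58 | P4 58-72 |
Completion: P0=32  P1=20  P2=45  P3=9  P4=72  P5=11  P6=58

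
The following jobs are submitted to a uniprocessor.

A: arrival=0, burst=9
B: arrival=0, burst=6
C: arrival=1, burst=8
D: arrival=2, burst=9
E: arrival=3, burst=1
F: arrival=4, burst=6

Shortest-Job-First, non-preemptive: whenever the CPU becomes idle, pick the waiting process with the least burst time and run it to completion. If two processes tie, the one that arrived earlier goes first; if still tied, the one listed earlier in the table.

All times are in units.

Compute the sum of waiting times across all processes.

67

Gantt: | B 0-6 | E 6-7 | F 7-13 | C 13-21 | A 21-30 | D 30-39 |
Completion: A=30  B=6  C=21  D=39  E=7  F=13
Waiting = turnaround − burst: A=21, B=0, C=12, D=28, E=3, F=3
Total waiting = 21 + 0 + 12 + 28 + 3 + 3 = 67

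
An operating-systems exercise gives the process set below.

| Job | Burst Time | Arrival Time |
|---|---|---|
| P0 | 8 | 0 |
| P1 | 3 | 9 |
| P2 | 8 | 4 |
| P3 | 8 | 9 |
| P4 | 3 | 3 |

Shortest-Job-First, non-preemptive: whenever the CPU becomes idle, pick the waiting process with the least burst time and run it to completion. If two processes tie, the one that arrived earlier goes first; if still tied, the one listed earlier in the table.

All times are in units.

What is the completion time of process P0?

8

Gantt: | P0 0-8 | P4 8-11 | P1 11-14 | P2 14-22 | P3 22-30 |
Completion: P0=8  P1=14  P2=22  P3=30  P4=11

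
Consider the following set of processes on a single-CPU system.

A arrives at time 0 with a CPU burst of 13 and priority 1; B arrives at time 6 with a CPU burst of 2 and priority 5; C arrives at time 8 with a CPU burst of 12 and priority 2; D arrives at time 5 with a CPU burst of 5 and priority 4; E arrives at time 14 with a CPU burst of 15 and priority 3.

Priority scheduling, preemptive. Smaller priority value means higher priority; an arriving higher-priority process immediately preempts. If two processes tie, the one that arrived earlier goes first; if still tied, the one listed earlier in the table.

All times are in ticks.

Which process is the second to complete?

Timeline: | A 0-13 | C 13-25 | E 25-40 | D 40-45 | B 45-47 |
Completion: A=13  B=47  C=25  D=45  E=40
Turnaround (C−A): A=13  B=41  C=17  D=40  E=26
Finish order: A → C → E → D → B

C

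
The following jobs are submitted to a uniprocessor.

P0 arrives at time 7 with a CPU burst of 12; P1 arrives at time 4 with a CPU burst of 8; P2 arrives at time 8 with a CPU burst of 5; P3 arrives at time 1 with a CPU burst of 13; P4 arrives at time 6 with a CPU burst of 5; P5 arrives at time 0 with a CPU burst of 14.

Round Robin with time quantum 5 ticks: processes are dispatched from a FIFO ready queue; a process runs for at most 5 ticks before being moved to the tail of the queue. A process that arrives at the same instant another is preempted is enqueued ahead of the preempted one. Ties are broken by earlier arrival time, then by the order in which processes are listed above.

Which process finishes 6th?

P0

Schedule: | P5 0-5 | P3 5-10 | P1 10-15 | P5 15-20 | P4 20-25 | P0 25-30 | P2 30-35 | P3 35-40 | P1 40-43 | P5 43-47 | P0 47-52 | P3 52-55 | P0 55-57 |
Completion: P0=57  P1=43  P2=35  P3=55  P4=25  P5=47
Finish order: P4 → P2 → P1 → P5 → P3 → P0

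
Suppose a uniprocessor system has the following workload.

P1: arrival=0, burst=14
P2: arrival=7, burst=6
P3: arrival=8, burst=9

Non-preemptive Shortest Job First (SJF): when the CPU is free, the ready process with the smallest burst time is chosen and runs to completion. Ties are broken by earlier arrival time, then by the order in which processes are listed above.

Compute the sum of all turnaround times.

Gantt: | P1 0-14 | P2 14-20 | P3 20-29 |
Completion: P1=14  P2=20  P3=29
Turnaround (C−A): P1=14  P2=13  P3=21
Turnaround = completion − arrival: P1=14, P2=13, P3=21
Total turnaround = 14 + 13 + 21 = 48

48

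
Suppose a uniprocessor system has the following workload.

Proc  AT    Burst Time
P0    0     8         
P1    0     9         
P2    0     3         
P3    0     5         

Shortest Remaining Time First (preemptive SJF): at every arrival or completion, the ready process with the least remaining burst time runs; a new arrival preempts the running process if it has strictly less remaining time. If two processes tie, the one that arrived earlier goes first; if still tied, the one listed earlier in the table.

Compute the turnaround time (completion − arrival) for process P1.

Gantt: | P2 0-3 | P3 3-8 | P0 8-16 | P1 16-25 |
Completion: P0=16  P1=25  P2=3  P3=8
Turnaround(P1) = completion − arrival = 25 − 0 = 25

25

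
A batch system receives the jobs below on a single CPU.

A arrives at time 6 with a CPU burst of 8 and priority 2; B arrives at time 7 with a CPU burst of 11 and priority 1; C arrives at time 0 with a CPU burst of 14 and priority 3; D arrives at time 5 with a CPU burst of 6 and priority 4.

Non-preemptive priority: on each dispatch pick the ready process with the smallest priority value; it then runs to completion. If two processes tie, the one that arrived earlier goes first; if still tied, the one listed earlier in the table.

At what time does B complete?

25

Schedule: | C 0-14 | B 14-25 | A 25-33 | D 33-39 |
Completion: A=33  B=25  C=14  D=39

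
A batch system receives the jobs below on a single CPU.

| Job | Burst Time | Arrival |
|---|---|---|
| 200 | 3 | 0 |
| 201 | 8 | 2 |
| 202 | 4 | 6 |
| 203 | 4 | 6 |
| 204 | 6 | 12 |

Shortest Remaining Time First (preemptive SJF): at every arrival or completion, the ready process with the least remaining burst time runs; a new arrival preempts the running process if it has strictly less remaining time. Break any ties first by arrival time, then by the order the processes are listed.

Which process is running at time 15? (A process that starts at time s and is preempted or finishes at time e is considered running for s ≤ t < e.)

201

Timeline: | 200 0-3 | 201 3-6 | 202 6-10 | 203 10-14 | 201 14-19 | 204 19-25 |
Completion: 200=3  201=19  202=10  203=14  204=25
Turnaround (C−A): 200=3  201=17  202=4  203=8  204=13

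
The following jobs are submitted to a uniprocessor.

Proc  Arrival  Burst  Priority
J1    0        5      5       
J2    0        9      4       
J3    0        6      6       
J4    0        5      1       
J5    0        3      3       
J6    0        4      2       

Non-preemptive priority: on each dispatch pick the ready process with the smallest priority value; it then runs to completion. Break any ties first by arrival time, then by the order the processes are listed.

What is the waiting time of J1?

21

Timeline: | J4 0-5 | J6 5-9 | J5 9-12 | J2 12-21 | J1 21-26 | J3 26-32 |
Completion: J1=26  J2=21  J3=32  J4=5  J5=12  J6=9
Waiting(J1) = turnaround − burst = 26 − 5 = 21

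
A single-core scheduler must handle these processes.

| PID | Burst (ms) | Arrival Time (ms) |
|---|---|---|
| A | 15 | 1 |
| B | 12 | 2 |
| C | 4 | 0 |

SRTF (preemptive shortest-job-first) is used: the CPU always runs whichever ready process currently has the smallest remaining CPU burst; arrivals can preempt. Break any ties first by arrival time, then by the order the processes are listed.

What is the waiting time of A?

Gantt: | C 0-4 | B 4-16 | A 16-31 |
Completion: A=31  B=16  C=4
Turnaround (C−A): A=30  B=14  C=4
Waiting(A) = turnaround − burst = 30 − 15 = 15

15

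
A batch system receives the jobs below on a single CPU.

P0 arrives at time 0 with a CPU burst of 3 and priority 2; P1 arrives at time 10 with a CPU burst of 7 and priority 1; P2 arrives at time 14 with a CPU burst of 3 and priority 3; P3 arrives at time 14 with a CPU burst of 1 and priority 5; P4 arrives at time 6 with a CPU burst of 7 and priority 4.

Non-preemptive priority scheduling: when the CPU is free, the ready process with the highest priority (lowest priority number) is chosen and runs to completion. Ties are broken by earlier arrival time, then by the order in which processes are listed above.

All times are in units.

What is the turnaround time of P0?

Schedule: | P0 0-3 | idle 3-6 | P4 6-13 | P1 13-20 | P2 20-23 | P3 23-24 |
Completion: P0=3  P1=20  P2=23  P3=24  P4=13
Turnaround(P0) = completion − arrival = 3 − 0 = 3

3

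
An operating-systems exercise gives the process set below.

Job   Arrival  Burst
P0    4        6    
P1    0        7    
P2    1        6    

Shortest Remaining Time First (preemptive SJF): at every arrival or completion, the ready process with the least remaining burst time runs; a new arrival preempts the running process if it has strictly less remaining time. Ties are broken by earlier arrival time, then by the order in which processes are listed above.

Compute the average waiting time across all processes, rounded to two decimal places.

Timeline: | P1 0-7 | P2 7-13 | P0 13-19 |
Completion: P0=19  P1=7  P2=13
Waiting times: P0=9, P1=0, P2=6
Average waiting = (9+0+6) / 3 = 15/3 = 5.00

5.00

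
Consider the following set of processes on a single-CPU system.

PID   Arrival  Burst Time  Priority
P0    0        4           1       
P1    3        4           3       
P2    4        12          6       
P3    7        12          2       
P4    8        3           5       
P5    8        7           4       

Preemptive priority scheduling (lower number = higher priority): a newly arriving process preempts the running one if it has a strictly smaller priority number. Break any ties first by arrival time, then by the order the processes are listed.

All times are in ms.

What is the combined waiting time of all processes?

Schedule: | P0 0-4 | P1 4-7 | P3 7-19 | P1 19-20 | P5 20-27 | P4 27-30 | P2 30-42 |
Completion: P0=4  P1=20  P2=42  P3=19  P4=30  P5=27
Turnaround (C−A): P0=4  P1=17  P2=38  P3=12  P4=22  P5=19
Waiting = turnaround − burst: P0=0, P1=13, P2=26, P3=0, P4=19, P5=12
Total waiting = 0 + 13 + 26 + 0 + 19 + 12 = 70

70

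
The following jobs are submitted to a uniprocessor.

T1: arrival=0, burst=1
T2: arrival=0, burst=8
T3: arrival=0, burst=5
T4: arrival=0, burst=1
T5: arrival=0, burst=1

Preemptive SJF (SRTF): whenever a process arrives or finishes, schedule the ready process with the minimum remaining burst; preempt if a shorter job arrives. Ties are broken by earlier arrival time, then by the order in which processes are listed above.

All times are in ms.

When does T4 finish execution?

2

Schedule: | T1 0-1 | T4 1-2 | T5 2-3 | T3 3-8 | T2 8-16 |
Completion: T1=1  T2=16  T3=8  T4=2  T5=3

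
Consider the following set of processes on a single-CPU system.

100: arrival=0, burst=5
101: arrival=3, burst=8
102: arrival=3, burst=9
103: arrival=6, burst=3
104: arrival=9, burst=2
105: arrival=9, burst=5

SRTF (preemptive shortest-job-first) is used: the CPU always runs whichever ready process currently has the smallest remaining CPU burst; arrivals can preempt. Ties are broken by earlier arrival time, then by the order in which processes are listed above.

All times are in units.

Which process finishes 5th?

101

Schedule: | 100 0-5 | 101 5-6 | 103 6-9 | 104 9-11 | 105 11-16 | 101 16-23 | 102 23-32 |
Completion: 100=5  101=23  102=32  103=9  104=11  105=16
Turnaround (C−A): 100=5  101=20  102=29  103=3  104=2  105=7
Finish order: 100 → 103 → 104 → 105 → 101 → 102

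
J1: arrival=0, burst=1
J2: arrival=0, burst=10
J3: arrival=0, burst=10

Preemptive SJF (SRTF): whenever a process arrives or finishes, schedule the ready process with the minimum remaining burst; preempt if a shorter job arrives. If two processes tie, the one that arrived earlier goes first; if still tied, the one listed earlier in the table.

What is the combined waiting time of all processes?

12

Schedule: | J1 0-1 | J2 1-11 | J3 11-21 |
Completion: J1=1  J2=11  J3=21
Turnaround (C−A): J1=1  J2=11  J3=21
Waiting = turnaround − burst: J1=0, J2=1, J3=11
Total waiting = 0 + 1 + 11 = 12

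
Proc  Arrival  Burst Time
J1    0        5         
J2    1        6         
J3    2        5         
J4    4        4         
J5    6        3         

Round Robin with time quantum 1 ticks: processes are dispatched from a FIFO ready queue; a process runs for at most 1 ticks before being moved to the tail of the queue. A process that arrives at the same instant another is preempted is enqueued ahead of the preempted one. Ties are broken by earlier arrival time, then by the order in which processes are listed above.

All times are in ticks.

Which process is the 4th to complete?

J3

Timeline: | J1 0-1 | J2 1-2 | J1 2-3 | J3 3-4 | J2 4-5 | J1 5-6 | J4 6-7 | J3 7-8 | J2 8-9 | J5 9-10 | J1 10-11 | J4 11-12 | J3 12-13 | J2 13-14 | J5 14-15 | J1 15-16 | J4 16-17 | J3 17-18 | J2 18-19 | J5 19-20 | J4 20-21 | J3 21-22 | J2 22-23 |
Completion: J1=16  J2=23  J3=22  J4=21  J5=20
Turnaround (C−A): J1=16  J2=22  J3=20  J4=17  J5=14
Finish order: J1 → J5 → J4 → J3 → J2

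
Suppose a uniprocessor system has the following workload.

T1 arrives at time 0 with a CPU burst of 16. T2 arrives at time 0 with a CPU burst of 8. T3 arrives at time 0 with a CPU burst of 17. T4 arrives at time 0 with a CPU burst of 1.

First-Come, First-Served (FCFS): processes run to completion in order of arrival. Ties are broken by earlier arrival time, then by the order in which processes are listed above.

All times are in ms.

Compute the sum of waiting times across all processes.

81

Timeline: | T1 0-16 | T2 16-24 | T3 24-41 | T4 41-42 |
Completion: T1=16  T2=24  T3=41  T4=42
Turnaround (C−A): T1=16  T2=24  T3=41  T4=42
Waiting = turnaround − burst: T1=0, T2=16, T3=24, T4=41
Total waiting = 0 + 16 + 24 + 41 = 81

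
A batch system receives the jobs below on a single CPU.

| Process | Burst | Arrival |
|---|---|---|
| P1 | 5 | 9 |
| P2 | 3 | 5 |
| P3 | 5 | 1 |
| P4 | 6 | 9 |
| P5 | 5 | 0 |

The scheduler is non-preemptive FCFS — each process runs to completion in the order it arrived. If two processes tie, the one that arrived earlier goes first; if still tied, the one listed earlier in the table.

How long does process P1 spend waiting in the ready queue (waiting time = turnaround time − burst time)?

4

Timeline: | P5 0-5 | P3 5-10 | P2 10-13 | P1 13-18 | P4 18-24 |
Completion: P1=18  P2=13  P3=10  P4=24  P5=5
Turnaround (C−A): P1=9  P2=8  P3=9  P4=15  P5=5
Waiting(P1) = turnaround − burst = 9 − 5 = 4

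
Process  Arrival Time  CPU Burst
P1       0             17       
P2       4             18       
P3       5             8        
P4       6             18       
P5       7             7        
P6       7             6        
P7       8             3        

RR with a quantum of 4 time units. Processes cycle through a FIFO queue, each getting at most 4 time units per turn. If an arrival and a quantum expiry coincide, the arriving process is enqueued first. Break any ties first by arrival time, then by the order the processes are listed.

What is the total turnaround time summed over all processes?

Gantt: | P1 0-4 | P2 4-8 | P1 8-12 | P3 12-16 | P4 16-20 | P5 20-24 | P6 24-28 | P7 28-31 | P2 31-35 | P1 35-39 | P3 39-43 | P4 43-47 | P5 47-50 | P6 50-52 | P2 52-56 | P1 56-60 | P4 60-64 | P2 64-68 | P1 68-69 | P4 69-73 | P2 73-75 | P4 75-77 |
Completion: P1=69  P2=75  P3=43  P4=77  P5=50  P6=52  P7=31
Turnaround (C−A): P1=69  P2=71  P3=38  P4=71  P5=43  P6=45  P7=23
Turnaround = completion − arrival: P1=69, P2=71, P3=38, P4=71, P5=43, P6=45, P7=23
Total turnaround = 69 + 71 + 38 + 71 + 43 + 45 + 23 = 360

360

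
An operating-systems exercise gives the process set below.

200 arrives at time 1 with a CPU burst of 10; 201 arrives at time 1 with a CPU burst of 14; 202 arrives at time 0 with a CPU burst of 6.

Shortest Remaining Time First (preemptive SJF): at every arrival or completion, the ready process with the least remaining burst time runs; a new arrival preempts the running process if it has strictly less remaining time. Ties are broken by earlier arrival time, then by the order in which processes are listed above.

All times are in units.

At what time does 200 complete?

16

Schedule: | 202 0-6 | 200 6-16 | 201 16-30 |
Completion: 200=16  201=30  202=6
Turnaround (C−A): 200=15  201=29  202=6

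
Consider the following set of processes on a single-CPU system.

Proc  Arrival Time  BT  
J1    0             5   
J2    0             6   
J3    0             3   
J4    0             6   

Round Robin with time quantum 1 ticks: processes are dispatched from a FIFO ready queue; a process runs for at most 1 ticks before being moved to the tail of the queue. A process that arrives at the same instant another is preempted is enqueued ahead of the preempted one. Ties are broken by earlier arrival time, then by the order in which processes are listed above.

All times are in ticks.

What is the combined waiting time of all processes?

Gantt: | J1 0-1 | J2 1-2 | J3 2-3 | J4 3-4 | J1 4-5 | J2 5-6 | J3 6-7 | J4 7-8 | J1 8-9 | J2 9-10 | J3 10-11 | J4 11-12 | J1 12-13 | J2 13-14 | J4 14-15 | J1 15-16 | J2 16-17 | J4 17-18 | J2 18-19 | J4 19-20 |
Completion: J1=16  J2=19  J3=11  J4=20
Turnaround (C−A): J1=16  J2=19  J3=11  J4=20
Waiting = turnaround − burst: J1=11, J2=13, J3=8, J4=14
Total waiting = 11 + 13 + 8 + 14 = 46

46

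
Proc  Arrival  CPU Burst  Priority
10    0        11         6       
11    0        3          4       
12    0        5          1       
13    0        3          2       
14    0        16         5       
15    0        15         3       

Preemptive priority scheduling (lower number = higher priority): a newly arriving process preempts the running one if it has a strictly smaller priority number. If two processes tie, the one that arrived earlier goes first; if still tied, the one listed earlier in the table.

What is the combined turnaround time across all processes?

157

Timeline: | 12 0-5 | 13 5-8 | 15 8-23 | 11 23-26 | 14 26-42 | 10 42-53 |
Completion: 10=53  11=26  12=5  13=8  14=42  15=23
Turnaround (C−A): 10=53  11=26  12=5  13=8  14=42  15=23
Turnaround = completion − arrival: 10=53, 11=26, 12=5, 13=8, 14=42, 15=23
Total turnaround = 53 + 26 + 5 + 8 + 42 + 23 = 157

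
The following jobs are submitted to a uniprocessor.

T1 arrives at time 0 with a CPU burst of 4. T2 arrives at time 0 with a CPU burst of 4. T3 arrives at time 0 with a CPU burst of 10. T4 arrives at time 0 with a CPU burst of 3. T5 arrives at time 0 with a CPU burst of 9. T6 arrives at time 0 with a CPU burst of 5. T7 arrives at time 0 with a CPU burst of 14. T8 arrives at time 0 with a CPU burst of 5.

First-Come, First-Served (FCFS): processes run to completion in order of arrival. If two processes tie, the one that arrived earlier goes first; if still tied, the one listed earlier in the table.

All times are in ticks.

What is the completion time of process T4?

Schedule: | T1 0-4 | T2 4-8 | T3 8-18 | T4 18-21 | T5 21-30 | T6 30-35 | T7 35-49 | T8 49-54 |
Completion: T1=4  T2=8  T3=18  T4=21  T5=30  T6=35  T7=49  T8=54

21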